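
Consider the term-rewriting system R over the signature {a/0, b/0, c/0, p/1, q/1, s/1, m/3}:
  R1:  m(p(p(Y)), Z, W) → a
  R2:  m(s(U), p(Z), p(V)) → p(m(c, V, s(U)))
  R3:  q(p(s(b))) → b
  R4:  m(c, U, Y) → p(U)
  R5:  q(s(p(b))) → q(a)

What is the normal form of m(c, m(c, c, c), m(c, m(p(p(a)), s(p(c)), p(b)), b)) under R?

1. m(c, m(c, c, c), m(c, m(p(p(a)), s(p(c)), p(b)), b))  →  p(m(c, c, c))   [R4 at ε]
2. p(m(c, c, c))  →  p(p(c))   [R4 at 1]

p(p(c))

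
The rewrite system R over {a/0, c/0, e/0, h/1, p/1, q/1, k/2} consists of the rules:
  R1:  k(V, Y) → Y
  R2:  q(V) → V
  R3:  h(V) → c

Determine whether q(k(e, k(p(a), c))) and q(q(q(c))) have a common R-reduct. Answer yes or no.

Reduce t₁ = q(k(e, k(p(a), c))):
1. q(k(e, k(p(a), c)))  →  k(e, k(p(a), c))   [R2 at ε]
2. k(e, k(p(a), c))  →  k(p(a), c)   [R1 at ε]
3. k(p(a), c)  →  c   [R1 at ε]

Reduce t₂ = q(q(q(c))):
1. q(q(q(c)))  →  q(q(c))   [R2 at ε]
2. q(q(c))  →  q(c)   [R2 at ε]
3. q(c)  →  c   [R2 at ε]

yes — NF(t₁) = c, NF(t₂) = c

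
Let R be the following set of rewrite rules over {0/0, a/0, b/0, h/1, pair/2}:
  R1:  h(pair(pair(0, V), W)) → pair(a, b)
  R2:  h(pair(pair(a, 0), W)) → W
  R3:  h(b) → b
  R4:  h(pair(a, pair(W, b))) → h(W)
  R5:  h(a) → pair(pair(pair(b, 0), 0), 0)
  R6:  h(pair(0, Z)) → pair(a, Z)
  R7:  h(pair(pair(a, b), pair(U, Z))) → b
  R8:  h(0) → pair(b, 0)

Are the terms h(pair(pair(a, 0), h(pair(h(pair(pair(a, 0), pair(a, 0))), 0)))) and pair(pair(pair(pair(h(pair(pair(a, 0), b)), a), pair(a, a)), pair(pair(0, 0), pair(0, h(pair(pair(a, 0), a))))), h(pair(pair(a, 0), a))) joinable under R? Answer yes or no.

Reduce t₁ = h(pair(pair(a, 0), h(pair(h(pair(pair(a, 0), pair(a, 0))), 0)))):
1. h(pair(pair(a, 0), h(pair(h(pair(pair(a, 0), pair(a, 0))), 0))))  →  h(pair(h(pair(pair(a, 0), pair(a, 0))), 0))   [R2 at ε]
2. h(pair(h(pair(pair(a, 0), pair(a, 0))), 0))  →  h(pair(pair(a, 0), 0))   [R2 at 1.1]
3. h(pair(pair(a, 0), 0))  →  0   [R2 at ε]

Reduce t₂ = pair(pair(pair(pair(h(pair(pair(a, 0), b)), a), pair(a, a)), pair(pair(0, 0), pair(0, h(pair(pair(a, 0), a))))), h(pair(pair(a, 0), a))):
1. pair(pair(pair(pair(h(pair(pair(a, 0), b)), a), pair(a, a)), pair(pair(0, 0), pair(0, h(pair(pair(a, 0), a))))), h(pair(pair(a, 0), a)))  →  pair(pair(pair(pair(b, a), pair(a, a)), pair(pair(0, 0), pair(0, h(pair(pair(a, 0), a))))), h(pair(pair(a, 0), a)))   [R2 at 1.1.1.1]
2. pair(pair(pair(pair(b, a), pair(a, a)), pair(pair(0, 0), pair(0, h(pair(pair(a, 0), a))))), h(pair(pair(a, 0), a)))  →  pair(pair(pair(pair(b, a), pair(a, a)), pair(pair(0, 0), pair(0, a))), h(pair(pair(a, 0), a)))   [R2 at 1.2.2.2]
3. pair(pair(pair(pair(b, a), pair(a, a)), pair(pair(0, 0), pair(0, a))), h(pair(pair(a, 0), a)))  →  pair(pair(pair(pair(b, a), pair(a, a)), pair(pair(0, 0), pair(0, a))), a)   [R2 at 2]

no — NF(t₁) = 0, NF(t₂) = pair(pair(pair(pair(b, a), pair(a, a)), pair(pair(0, 0), pair(0, a))), a)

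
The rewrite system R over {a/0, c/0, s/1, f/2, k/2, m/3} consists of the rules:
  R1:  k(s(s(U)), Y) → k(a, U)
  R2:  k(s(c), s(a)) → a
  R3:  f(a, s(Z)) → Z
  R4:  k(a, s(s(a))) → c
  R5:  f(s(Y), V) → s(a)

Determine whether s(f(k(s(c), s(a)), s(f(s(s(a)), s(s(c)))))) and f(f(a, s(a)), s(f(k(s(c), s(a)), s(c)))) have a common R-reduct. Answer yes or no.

no — NF(t₁) = s(s(a)), NF(t₂) = c

Reduce t₁ = s(f(k(s(c), s(a)), s(f(s(s(a)), s(s(c)))))):
1. s(f(k(s(c), s(a)), s(f(s(s(a)), s(s(c))))))  →  s(f(a, s(f(s(s(a)), s(s(c))))))   [R2 at 1.1]
2. s(f(a, s(f(s(s(a)), s(s(c))))))  →  s(f(s(s(a)), s(s(c))))   [R3 at 1]
3. s(f(s(s(a)), s(s(c))))  →  s(s(a))   [R5 at 1]

Reduce t₂ = f(f(a, s(a)), s(f(k(s(c), s(a)), s(c)))):
1. f(f(a, s(a)), s(f(k(s(c), s(a)), s(c))))  →  f(a, s(f(k(s(c), s(a)), s(c))))   [R3 at 1]
2. f(a, s(f(k(s(c), s(a)), s(c))))  →  f(k(s(c), s(a)), s(c))   [R3 at ε]
3. f(k(s(c), s(a)), s(c))  →  f(a, s(c))   [R2 at 1]
4. f(a, s(c))  →  c   [R3 at ε]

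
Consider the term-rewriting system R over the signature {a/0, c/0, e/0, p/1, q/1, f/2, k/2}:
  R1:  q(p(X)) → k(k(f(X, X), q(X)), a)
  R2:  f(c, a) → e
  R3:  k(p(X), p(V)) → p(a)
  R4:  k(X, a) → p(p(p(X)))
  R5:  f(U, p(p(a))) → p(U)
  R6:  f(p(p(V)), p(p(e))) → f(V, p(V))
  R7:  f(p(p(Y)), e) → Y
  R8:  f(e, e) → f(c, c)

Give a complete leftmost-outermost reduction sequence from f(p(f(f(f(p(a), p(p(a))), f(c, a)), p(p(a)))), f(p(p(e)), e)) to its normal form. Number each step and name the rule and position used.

1. f(p(f(f(f(p(a), p(p(a))), f(c, a)), p(p(a)))), f(p(p(e)), e))  →  f(p(p(f(f(p(a), p(p(a))), f(c, a)))), f(p(p(e)), e))   [R5 at 1.1]
2. f(p(p(f(f(p(a), p(p(a))), f(c, a)))), f(p(p(e)), e))  →  f(p(p(f(p(p(a)), f(c, a)))), f(p(p(e)), e))   [R5 at 1.1.1.1]
3. f(p(p(f(p(p(a)), f(c, a)))), f(p(p(e)), e))  →  f(p(p(f(p(p(a)), e))), f(p(p(e)), e))   [R2 at 1.1.1.2]
4. f(p(p(f(p(p(a)), e))), f(p(p(e)), e))  →  f(p(p(a)), f(p(p(e)), e))   [R7 at 1.1.1]
5. f(p(p(a)), f(p(p(e)), e))  →  f(p(p(a)), e)   [R7 at 2]
6. f(p(p(a)), e)  →  a   [R7 at ε]

a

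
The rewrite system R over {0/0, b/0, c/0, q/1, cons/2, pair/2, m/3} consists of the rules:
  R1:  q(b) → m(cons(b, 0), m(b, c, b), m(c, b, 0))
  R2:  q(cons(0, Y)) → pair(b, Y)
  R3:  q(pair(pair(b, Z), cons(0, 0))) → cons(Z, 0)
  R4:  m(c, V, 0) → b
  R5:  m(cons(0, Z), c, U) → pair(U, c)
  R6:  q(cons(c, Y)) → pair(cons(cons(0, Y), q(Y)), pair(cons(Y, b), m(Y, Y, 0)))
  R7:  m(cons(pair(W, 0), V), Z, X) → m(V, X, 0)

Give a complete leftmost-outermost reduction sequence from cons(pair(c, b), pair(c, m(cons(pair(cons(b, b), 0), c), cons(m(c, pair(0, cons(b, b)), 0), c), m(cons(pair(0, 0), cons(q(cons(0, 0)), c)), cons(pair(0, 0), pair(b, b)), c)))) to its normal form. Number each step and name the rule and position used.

1. cons(pair(c, b), pair(c, m(cons(pair(cons(b, b), 0), c), cons(m(c, pair(0, cons(b, b)), 0), c), m(cons(pair(0, 0), cons(q(cons(0, 0)), c)), cons(pair(0, 0), pair(b, b)), c))))  →  cons(pair(c, b), pair(c, m(c, m(cons(pair(0, 0), cons(q(cons(0, 0)), c)), cons(pair(0, 0), pair(b, b)), c), 0)))   [R7 at 2.2]
2. cons(pair(c, b), pair(c, m(c, m(cons(pair(0, 0), cons(q(cons(0, 0)), c)), cons(pair(0, 0), pair(b, b)), c), 0)))  →  cons(pair(c, b), pair(c, b))   [R4 at 2.2]

cons(pair(c, b), pair(c, b))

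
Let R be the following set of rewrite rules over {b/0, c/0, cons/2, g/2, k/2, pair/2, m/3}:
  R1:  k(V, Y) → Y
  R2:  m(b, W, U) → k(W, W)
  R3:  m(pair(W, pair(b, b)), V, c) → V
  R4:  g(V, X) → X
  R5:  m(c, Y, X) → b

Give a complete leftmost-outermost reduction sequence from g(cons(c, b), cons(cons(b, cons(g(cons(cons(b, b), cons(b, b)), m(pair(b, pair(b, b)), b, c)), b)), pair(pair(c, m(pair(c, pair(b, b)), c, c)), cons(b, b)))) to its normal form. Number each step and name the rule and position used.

cons(cons(b, cons(b, b)), pair(pair(c, c), cons(b, b)))

1. g(cons(c, b), cons(cons(b, cons(g(cons(cons(b, b), cons(b, b)), m(pair(b, pair(b, b)), b, c)), b)), pair(pair(c, m(pair(c, pair(b, b)), c, c)), cons(b, b))))  →  cons(cons(b, cons(g(cons(cons(b, b), cons(b, b)), m(pair(b, pair(b, b)), b, c)), b)), pair(pair(c, m(pair(c, pair(b, b)), c, c)), cons(b, b)))   [R4 at ε]
2. cons(cons(b, cons(g(cons(cons(b, b), cons(b, b)), m(pair(b, pair(b, b)), b, c)), b)), pair(pair(c, m(pair(c, pair(b, b)), c, c)), cons(b, b)))  →  cons(cons(b, cons(m(pair(b, pair(b, b)), b, c), b)), pair(pair(c, m(pair(c, pair(b, b)), c, c)), cons(b, b)))   [R4 at 1.2.1]
3. cons(cons(b, cons(m(pair(b, pair(b, b)), b, c), b)), pair(pair(c, m(pair(c, pair(b, b)), c, c)), cons(b, b)))  →  cons(cons(b, cons(b, b)), pair(pair(c, m(pair(c, pair(b, b)), c, c)), cons(b, b)))   [R3 at 1.2.1]
4. cons(cons(b, cons(b, b)), pair(pair(c, m(pair(c, pair(b, b)), c, c)), cons(b, b)))  →  cons(cons(b, cons(b, b)), pair(pair(c, c), cons(b, b)))   [R3 at 2.1.2]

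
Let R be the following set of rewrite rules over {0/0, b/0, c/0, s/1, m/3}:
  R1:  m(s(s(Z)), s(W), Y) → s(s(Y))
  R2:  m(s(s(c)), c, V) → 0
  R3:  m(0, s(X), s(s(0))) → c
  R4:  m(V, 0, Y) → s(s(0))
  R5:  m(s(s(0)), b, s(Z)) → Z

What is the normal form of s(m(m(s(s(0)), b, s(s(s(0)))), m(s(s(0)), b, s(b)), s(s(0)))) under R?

s(s(0))

1. s(m(m(s(s(0)), b, s(s(s(0)))), m(s(s(0)), b, s(b)), s(s(0))))  →  s(m(s(s(0)), m(s(s(0)), b, s(b)), s(s(0))))   [R5 at 1.1]
2. s(m(s(s(0)), m(s(s(0)), b, s(b)), s(s(0))))  →  s(m(s(s(0)), b, s(s(0))))   [R5 at 1.2]
3. s(m(s(s(0)), b, s(s(0))))  →  s(s(0))   [R5 at 1]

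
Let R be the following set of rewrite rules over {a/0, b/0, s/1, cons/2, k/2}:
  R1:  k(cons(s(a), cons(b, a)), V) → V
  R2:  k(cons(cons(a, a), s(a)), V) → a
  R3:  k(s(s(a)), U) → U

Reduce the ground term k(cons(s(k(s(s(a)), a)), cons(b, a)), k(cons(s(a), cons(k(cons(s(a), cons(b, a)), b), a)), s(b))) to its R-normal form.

s(b)

1. k(cons(s(k(s(s(a)), a)), cons(b, a)), k(cons(s(a), cons(k(cons(s(a), cons(b, a)), b), a)), s(b)))  →  k(cons(s(a), cons(b, a)), k(cons(s(a), cons(k(cons(s(a), cons(b, a)), b), a)), s(b)))   [R3 at 1.1.1]
2. k(cons(s(a), cons(b, a)), k(cons(s(a), cons(k(cons(s(a), cons(b, a)), b), a)), s(b)))  →  k(cons(s(a), cons(k(cons(s(a), cons(b, a)), b), a)), s(b))   [R1 at ε]
3. k(cons(s(a), cons(k(cons(s(a), cons(b, a)), b), a)), s(b))  →  k(cons(s(a), cons(b, a)), s(b))   [R1 at 1.2.1]
4. k(cons(s(a), cons(b, a)), s(b))  →  s(b)   [R1 at ε]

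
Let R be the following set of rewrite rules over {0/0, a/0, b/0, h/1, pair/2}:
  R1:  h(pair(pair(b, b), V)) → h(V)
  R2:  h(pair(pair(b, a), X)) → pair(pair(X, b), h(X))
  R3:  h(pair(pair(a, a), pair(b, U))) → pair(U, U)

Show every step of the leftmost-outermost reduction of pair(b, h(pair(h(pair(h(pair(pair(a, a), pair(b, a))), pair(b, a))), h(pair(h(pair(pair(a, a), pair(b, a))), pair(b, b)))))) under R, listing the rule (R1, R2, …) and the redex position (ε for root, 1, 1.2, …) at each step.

pair(b, pair(b, b))

1. pair(b, h(pair(h(pair(h(pair(pair(a, a), pair(b, a))), pair(b, a))), h(pair(h(pair(pair(a, a), pair(b, a))), pair(b, b))))))  →  pair(b, h(pair(h(pair(pair(a, a), pair(b, a))), h(pair(h(pair(pair(a, a), pair(b, a))), pair(b, b))))))   [R3 at 2.1.1.1.1]
2. pair(b, h(pair(h(pair(pair(a, a), pair(b, a))), h(pair(h(pair(pair(a, a), pair(b, a))), pair(b, b))))))  →  pair(b, h(pair(pair(a, a), h(pair(h(pair(pair(a, a), pair(b, a))), pair(b, b))))))   [R3 at 2.1.1]
3. pair(b, h(pair(pair(a, a), h(pair(h(pair(pair(a, a), pair(b, a))), pair(b, b))))))  →  pair(b, h(pair(pair(a, a), h(pair(pair(a, a), pair(b, b))))))   [R3 at 2.1.2.1.1]
4. pair(b, h(pair(pair(a, a), h(pair(pair(a, a), pair(b, b))))))  →  pair(b, h(pair(pair(a, a), pair(b, b))))   [R3 at 2.1.2]
5. pair(b, h(pair(pair(a, a), pair(b, b))))  →  pair(b, pair(b, b))   [R3 at 2]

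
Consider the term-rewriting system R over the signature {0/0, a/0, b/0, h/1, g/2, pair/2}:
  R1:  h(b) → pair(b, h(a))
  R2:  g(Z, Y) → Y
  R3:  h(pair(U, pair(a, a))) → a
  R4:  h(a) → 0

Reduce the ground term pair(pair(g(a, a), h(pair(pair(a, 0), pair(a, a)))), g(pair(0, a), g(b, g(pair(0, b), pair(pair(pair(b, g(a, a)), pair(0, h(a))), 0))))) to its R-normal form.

pair(pair(a, a), pair(pair(pair(b, a), pair(0, 0)), 0))

1. pair(pair(g(a, a), h(pair(pair(a, 0), pair(a, a)))), g(pair(0, a), g(b, g(pair(0, b), pair(pair(pair(b, g(a, a)), pair(0, h(a))), 0)))))  →  pair(pair(a, h(pair(pair(a, 0), pair(a, a)))), g(pair(0, a), g(b, g(pair(0, b), pair(pair(pair(b, g(a, a)), pair(0, h(a))), 0)))))   [R2 at 1.1]
2. pair(pair(a, h(pair(pair(a, 0), pair(a, a)))), g(pair(0, a), g(b, g(pair(0, b), pair(pair(pair(b, g(a, a)), pair(0, h(a))), 0)))))  →  pair(pair(a, a), g(pair(0, a), g(b, g(pair(0, b), pair(pair(pair(b, g(a, a)), pair(0, h(a))), 0)))))   [R3 at 1.2]
3. pair(pair(a, a), g(pair(0, a), g(b, g(pair(0, b), pair(pair(pair(b, g(a, a)), pair(0, h(a))), 0)))))  →  pair(pair(a, a), g(b, g(pair(0, b), pair(pair(pair(b, g(a, a)), pair(0, h(a))), 0))))   [R2 at 2]
4. pair(pair(a, a), g(b, g(pair(0, b), pair(pair(pair(b, g(a, a)), pair(0, h(a))), 0))))  →  pair(pair(a, a), g(pair(0, b), pair(pair(pair(b, g(a, a)), pair(0, h(a))), 0)))   [R2 at 2]
5. pair(pair(a, a), g(pair(0, b), pair(pair(pair(b, g(a, a)), pair(0, h(a))), 0)))  →  pair(pair(a, a), pair(pair(pair(b, g(a, a)), pair(0, h(a))), 0))   [R2 at 2]
6. pair(pair(a, a), pair(pair(pair(b, g(a, a)), pair(0, h(a))), 0))  →  pair(pair(a, a), pair(pair(pair(b, a), pair(0, h(a))), 0))   [R2 at 2.1.1.2]
7. pair(pair(a, a), pair(pair(pair(b, a), pair(0, h(a))), 0))  →  pair(pair(a, a), pair(pair(pair(b, a), pair(0, 0)), 0))   [R4 at 2.1.2.2]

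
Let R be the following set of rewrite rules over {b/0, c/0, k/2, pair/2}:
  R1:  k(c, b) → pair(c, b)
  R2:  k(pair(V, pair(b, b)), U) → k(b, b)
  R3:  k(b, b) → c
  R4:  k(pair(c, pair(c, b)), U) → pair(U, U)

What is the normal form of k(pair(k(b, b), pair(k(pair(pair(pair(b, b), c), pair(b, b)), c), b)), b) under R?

pair(b, b)

1. k(pair(k(b, b), pair(k(pair(pair(pair(b, b), c), pair(b, b)), c), b)), b)  →  k(pair(c, pair(k(pair(pair(pair(b, b), c), pair(b, b)), c), b)), b)   [R3 at 1.1]
2. k(pair(c, pair(k(pair(pair(pair(b, b), c), pair(b, b)), c), b)), b)  →  k(pair(c, pair(k(b, b), b)), b)   [R2 at 1.2.1]
3. k(pair(c, pair(k(b, b), b)), b)  →  k(pair(c, pair(c, b)), b)   [R3 at 1.2.1]
4. k(pair(c, pair(c, b)), b)  →  pair(b, b)   [R4 at ε]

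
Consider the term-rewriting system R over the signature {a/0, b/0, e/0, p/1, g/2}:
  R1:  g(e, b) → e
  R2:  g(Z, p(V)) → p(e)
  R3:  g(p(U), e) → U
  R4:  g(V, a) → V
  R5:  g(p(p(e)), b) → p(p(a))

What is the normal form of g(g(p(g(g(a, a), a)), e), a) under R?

a

1. g(g(p(g(g(a, a), a)), e), a)  →  g(p(g(g(a, a), a)), e)   [R4 at ε]
2. g(p(g(g(a, a), a)), e)  →  g(g(a, a), a)   [R3 at ε]
3. g(g(a, a), a)  →  g(a, a)   [R4 at ε]
4. g(a, a)  →  a   [R4 at ε]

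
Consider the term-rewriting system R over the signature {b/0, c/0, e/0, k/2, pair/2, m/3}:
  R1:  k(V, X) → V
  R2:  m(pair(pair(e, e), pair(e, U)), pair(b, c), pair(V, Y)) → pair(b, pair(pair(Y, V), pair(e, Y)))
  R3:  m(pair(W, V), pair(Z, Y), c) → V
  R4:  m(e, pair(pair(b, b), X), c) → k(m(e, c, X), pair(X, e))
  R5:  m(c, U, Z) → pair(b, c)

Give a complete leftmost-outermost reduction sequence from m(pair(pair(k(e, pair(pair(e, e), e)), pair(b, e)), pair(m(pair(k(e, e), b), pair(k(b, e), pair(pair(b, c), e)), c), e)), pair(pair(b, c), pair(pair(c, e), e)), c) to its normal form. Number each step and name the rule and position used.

1. m(pair(pair(k(e, pair(pair(e, e), e)), pair(b, e)), pair(m(pair(k(e, e), b), pair(k(b, e), pair(pair(b, c), e)), c), e)), pair(pair(b, c), pair(pair(c, e), e)), c)  →  pair(m(pair(k(e, e), b), pair(k(b, e), pair(pair(b, c), e)), c), e)   [R3 at ε]
2. pair(m(pair(k(e, e), b), pair(k(b, e), pair(pair(b, c), e)), c), e)  →  pair(b, e)   [R3 at 1]

pair(b, e)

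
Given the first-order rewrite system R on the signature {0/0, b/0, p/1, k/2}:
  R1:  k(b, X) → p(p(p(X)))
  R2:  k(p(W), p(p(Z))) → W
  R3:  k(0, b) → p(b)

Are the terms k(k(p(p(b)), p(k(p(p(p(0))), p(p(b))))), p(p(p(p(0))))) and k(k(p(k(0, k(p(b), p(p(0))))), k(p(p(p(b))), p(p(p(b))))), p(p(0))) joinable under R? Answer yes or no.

Reduce t₁ = k(k(p(p(b)), p(k(p(p(p(0))), p(p(b))))), p(p(p(p(0))))):
1. k(k(p(p(b)), p(k(p(p(p(0))), p(p(b))))), p(p(p(p(0)))))  →  k(k(p(p(b)), p(p(p(0)))), p(p(p(p(0)))))   [R2 at 1.2.1]
2. k(k(p(p(b)), p(p(p(0)))), p(p(p(p(0)))))  →  k(p(b), p(p(p(p(0)))))   [R2 at 1]
3. k(p(b), p(p(p(p(0)))))  →  b   [R2 at ε]

Reduce t₂ = k(k(p(k(0, k(p(b), p(p(0))))), k(p(p(p(b))), p(p(p(b))))), p(p(0))):
1. k(k(p(k(0, k(p(b), p(p(0))))), k(p(p(p(b))), p(p(p(b))))), p(p(0)))  →  k(k(p(k(0, b)), k(p(p(p(b))), p(p(p(b))))), p(p(0)))   [R2 at 1.1.1.2]
2. k(k(p(k(0, b)), k(p(p(p(b))), p(p(p(b))))), p(p(0)))  →  k(k(p(p(b)), k(p(p(p(b))), p(p(p(b))))), p(p(0)))   [R3 at 1.1.1]
3. k(k(p(p(b)), k(p(p(p(b))), p(p(p(b))))), p(p(0)))  →  k(k(p(p(b)), p(p(b))), p(p(0)))   [R2 at 1.2]
4. k(k(p(p(b)), p(p(b))), p(p(0)))  →  k(p(b), p(p(0)))   [R2 at 1]
5. k(p(b), p(p(0)))  →  b   [R2 at ε]

yes — NF(t₁) = b, NF(t₂) = b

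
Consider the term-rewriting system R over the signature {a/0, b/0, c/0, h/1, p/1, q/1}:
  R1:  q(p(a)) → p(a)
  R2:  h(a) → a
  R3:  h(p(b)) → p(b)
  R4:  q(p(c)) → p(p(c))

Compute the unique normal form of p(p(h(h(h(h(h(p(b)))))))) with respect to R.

1. p(p(h(h(h(h(h(p(b))))))))  →  p(p(h(h(h(h(p(b)))))))   [R3 at 1.1.1.1.1.1]
2. p(p(h(h(h(h(p(b)))))))  →  p(p(h(h(h(p(b))))))   [R3 at 1.1.1.1.1]
3. p(p(h(h(h(p(b))))))  →  p(p(h(h(p(b)))))   [R3 at 1.1.1.1]
4. p(p(h(h(p(b)))))  →  p(p(h(p(b))))   [R3 at 1.1.1]
5. p(p(h(p(b))))  →  p(p(p(b)))   [R3 at 1.1]

p(p(p(b)))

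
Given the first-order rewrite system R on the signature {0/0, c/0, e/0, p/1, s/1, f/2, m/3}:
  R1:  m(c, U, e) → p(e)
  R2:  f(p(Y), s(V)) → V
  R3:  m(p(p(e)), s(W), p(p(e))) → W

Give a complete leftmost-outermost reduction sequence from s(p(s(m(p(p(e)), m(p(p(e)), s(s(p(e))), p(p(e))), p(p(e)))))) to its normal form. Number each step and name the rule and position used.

s(p(s(p(e))))

1. s(p(s(m(p(p(e)), m(p(p(e)), s(s(p(e))), p(p(e))), p(p(e))))))  →  s(p(s(m(p(p(e)), s(p(e)), p(p(e))))))   [R3 at 1.1.1.2]
2. s(p(s(m(p(p(e)), s(p(e)), p(p(e))))))  →  s(p(s(p(e))))   [R3 at 1.1.1]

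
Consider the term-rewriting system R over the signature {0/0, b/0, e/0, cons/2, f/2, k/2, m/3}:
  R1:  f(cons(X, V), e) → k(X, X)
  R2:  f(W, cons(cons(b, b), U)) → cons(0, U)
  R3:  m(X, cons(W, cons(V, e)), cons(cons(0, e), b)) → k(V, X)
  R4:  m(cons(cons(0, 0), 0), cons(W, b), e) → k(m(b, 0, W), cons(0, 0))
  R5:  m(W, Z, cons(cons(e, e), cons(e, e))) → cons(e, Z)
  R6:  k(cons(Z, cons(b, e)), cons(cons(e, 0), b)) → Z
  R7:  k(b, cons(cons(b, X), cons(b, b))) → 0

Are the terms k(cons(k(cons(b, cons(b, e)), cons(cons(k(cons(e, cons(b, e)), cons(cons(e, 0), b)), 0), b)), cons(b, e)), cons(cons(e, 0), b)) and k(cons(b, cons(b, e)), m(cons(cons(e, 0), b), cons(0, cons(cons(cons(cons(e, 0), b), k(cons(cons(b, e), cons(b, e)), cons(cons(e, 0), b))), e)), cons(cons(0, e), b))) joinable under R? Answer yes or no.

yes — NF(t₁) = b, NF(t₂) = b

Reduce t₁ = k(cons(k(cons(b, cons(b, e)), cons(cons(k(cons(e, cons(b, e)), cons(cons(e, 0), b)), 0), b)), cons(b, e)), cons(cons(e, 0), b)):
1. k(cons(k(cons(b, cons(b, e)), cons(cons(k(cons(e, cons(b, e)), cons(cons(e, 0), b)), 0), b)), cons(b, e)), cons(cons(e, 0), b))  →  k(cons(b, cons(b, e)), cons(cons(k(cons(e, cons(b, e)), cons(cons(e, 0), b)), 0), b))   [R6 at ε]
2. k(cons(b, cons(b, e)), cons(cons(k(cons(e, cons(b, e)), cons(cons(e, 0), b)), 0), b))  →  k(cons(b, cons(b, e)), cons(cons(e, 0), b))   [R6 at 2.1.1]
3. k(cons(b, cons(b, e)), cons(cons(e, 0), b))  →  b   [R6 at ε]

Reduce t₂ = k(cons(b, cons(b, e)), m(cons(cons(e, 0), b), cons(0, cons(cons(cons(cons(e, 0), b), k(cons(cons(b, e), cons(b, e)), cons(cons(e, 0), b))), e)), cons(cons(0, e), b))):
1. k(cons(b, cons(b, e)), m(cons(cons(e, 0), b), cons(0, cons(cons(cons(cons(e, 0), b), k(cons(cons(b, e), cons(b, e)), cons(cons(e, 0), b))), e)), cons(cons(0, e), b)))  →  k(cons(b, cons(b, e)), k(cons(cons(cons(e, 0), b), k(cons(cons(b, e), cons(b, e)), cons(cons(e, 0), b))), cons(cons(e, 0), b)))   [R3 at 2]
2. k(cons(b, cons(b, e)), k(cons(cons(cons(e, 0), b), k(cons(cons(b, e), cons(b, e)), cons(cons(e, 0), b))), cons(cons(e, 0), b)))  →  k(cons(b, cons(b, e)), k(cons(cons(cons(e, 0), b), cons(b, e)), cons(cons(e, 0), b)))   [R6 at 2.1.2]
3. k(cons(b, cons(b, e)), k(cons(cons(cons(e, 0), b), cons(b, e)), cons(cons(e, 0), b)))  →  k(cons(b, cons(b, e)), cons(cons(e, 0), b))   [R6 at 2]
4. k(cons(b, cons(b, e)), cons(cons(e, 0), b))  →  b   [R6 at ε]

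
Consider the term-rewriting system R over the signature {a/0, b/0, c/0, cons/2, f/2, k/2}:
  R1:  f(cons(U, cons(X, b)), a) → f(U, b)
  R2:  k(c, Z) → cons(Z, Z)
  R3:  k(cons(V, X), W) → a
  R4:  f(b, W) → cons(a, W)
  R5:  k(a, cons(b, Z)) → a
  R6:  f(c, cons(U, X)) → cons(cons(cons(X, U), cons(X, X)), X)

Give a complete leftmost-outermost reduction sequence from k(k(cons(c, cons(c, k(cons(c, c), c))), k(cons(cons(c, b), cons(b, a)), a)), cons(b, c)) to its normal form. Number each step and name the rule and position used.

a

1. k(k(cons(c, cons(c, k(cons(c, c), c))), k(cons(cons(c, b), cons(b, a)), a)), cons(b, c))  →  k(a, cons(b, c))   [R3 at 1]
2. k(a, cons(b, c))  →  a   [R5 at ε]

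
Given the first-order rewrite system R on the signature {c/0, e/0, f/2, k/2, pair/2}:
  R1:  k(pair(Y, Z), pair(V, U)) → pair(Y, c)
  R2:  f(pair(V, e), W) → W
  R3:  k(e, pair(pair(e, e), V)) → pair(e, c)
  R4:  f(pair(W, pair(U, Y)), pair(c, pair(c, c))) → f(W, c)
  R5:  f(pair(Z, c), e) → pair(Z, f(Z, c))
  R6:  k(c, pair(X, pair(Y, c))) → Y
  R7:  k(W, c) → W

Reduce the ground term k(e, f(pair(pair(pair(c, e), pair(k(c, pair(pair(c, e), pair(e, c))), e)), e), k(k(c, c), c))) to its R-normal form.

e

1. k(e, f(pair(pair(pair(c, e), pair(k(c, pair(pair(c, e), pair(e, c))), e)), e), k(k(c, c), c)))  →  k(e, k(k(c, c), c))   [R2 at 2]
2. k(e, k(k(c, c), c))  →  k(e, k(c, c))   [R7 at 2]
3. k(e, k(c, c))  →  k(e, c)   [R7 at 2]
4. k(e, c)  →  e   [R7 at ε]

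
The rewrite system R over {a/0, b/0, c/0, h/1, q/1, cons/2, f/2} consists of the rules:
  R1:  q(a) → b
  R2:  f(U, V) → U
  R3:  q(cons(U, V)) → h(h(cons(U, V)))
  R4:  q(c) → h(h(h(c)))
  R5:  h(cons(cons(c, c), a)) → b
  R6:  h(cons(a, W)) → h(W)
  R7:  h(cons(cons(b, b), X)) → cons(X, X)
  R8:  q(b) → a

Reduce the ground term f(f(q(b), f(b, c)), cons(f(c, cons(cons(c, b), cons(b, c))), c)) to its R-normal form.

a

1. f(f(q(b), f(b, c)), cons(f(c, cons(cons(c, b), cons(b, c))), c))  →  f(q(b), f(b, c))   [R2 at ε]
2. f(q(b), f(b, c))  →  q(b)   [R2 at ε]
3. q(b)  →  a   [R8 at ε]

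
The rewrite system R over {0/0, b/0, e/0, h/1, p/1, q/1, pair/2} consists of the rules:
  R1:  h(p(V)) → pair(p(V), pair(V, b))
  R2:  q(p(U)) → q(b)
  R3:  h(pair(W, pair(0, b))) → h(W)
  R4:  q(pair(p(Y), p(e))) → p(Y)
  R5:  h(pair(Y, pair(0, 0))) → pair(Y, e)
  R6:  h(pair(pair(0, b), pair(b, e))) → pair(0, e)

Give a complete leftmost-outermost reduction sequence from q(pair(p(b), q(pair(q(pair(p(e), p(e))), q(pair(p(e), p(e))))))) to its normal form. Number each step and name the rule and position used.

p(b)

1. q(pair(p(b), q(pair(q(pair(p(e), p(e))), q(pair(p(e), p(e)))))))  →  q(pair(p(b), q(pair(p(e), q(pair(p(e), p(e)))))))   [R4 at 1.2.1.1]
2. q(pair(p(b), q(pair(p(e), q(pair(p(e), p(e)))))))  →  q(pair(p(b), q(pair(p(e), p(e)))))   [R4 at 1.2.1.2]
3. q(pair(p(b), q(pair(p(e), p(e)))))  →  q(pair(p(b), p(e)))   [R4 at 1.2]
4. q(pair(p(b), p(e)))  →  p(b)   [R4 at ε]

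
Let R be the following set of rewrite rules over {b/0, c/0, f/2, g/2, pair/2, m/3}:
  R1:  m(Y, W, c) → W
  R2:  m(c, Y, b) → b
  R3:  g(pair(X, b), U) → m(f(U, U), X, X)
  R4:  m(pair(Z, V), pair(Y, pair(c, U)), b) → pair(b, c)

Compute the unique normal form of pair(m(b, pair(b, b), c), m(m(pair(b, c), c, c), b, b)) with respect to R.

1. pair(m(b, pair(b, b), c), m(m(pair(b, c), c, c), b, b))  →  pair(pair(b, b), m(m(pair(b, c), c, c), b, b))   [R1 at 1]
2. pair(pair(b, b), m(m(pair(b, c), c, c), b, b))  →  pair(pair(b, b), m(c, b, b))   [R1 at 2.1]
3. pair(pair(b, b), m(c, b, b))  →  pair(pair(b, b), b)   [R2 at 2]

pair(pair(b, b), b)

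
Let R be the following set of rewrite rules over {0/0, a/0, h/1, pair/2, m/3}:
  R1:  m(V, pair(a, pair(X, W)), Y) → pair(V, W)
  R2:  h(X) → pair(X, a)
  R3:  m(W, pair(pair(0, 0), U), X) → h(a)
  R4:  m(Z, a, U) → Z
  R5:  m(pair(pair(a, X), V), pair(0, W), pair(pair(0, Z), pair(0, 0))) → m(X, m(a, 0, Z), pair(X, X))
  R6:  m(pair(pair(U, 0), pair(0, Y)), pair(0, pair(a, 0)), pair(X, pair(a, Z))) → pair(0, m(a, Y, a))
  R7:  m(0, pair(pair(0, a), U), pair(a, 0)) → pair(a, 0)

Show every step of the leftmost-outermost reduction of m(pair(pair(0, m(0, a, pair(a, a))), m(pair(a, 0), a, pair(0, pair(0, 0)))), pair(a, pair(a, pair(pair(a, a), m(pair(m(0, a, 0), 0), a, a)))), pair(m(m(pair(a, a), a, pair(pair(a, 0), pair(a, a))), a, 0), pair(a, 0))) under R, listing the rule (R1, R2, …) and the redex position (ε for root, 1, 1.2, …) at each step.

1. m(pair(pair(0, m(0, a, pair(a, a))), m(pair(a, 0), a, pair(0, pair(0, 0)))), pair(a, pair(a, pair(pair(a, a), m(pair(m(0, a, 0), 0), a, a)))), pair(m(m(pair(a, a), a, pair(pair(a, 0), pair(a, a))), a, 0), pair(a, 0)))  →  pair(pair(pair(0, m(0, a, pair(a, a))), m(pair(a, 0), a, pair(0, pair(0, 0)))), pair(pair(a, a), m(pair(m(0, a, 0), 0), a, a)))   [R1 at ε]
2. pair(pair(pair(0, m(0, a, pair(a, a))), m(pair(a, 0), a, pair(0, pair(0, 0)))), pair(pair(a, a), m(pair(m(0, a, 0), 0), a, a)))  →  pair(pair(pair(0, 0), m(pair(a, 0), a, pair(0, pair(0, 0)))), pair(pair(a, a), m(pair(m(0, a, 0), 0), a, a)))   [R4 at 1.1.2]
3. pair(pair(pair(0, 0), m(pair(a, 0), a, pair(0, pair(0, 0)))), pair(pair(a, a), m(pair(m(0, a, 0), 0), a, a)))  →  pair(pair(pair(0, 0), pair(a, 0)), pair(pair(a, a), m(pair(m(0, a, 0), 0), a, a)))   [R4 at 1.2]
4. pair(pair(pair(0, 0), pair(a, 0)), pair(pair(a, a), m(pair(m(0, a, 0), 0), a, a)))  →  pair(pair(pair(0, 0), pair(a, 0)), pair(pair(a, a), pair(m(0, a, 0), 0)))   [R4 at 2.2]
5. pair(pair(pair(0, 0), pair(a, 0)), pair(pair(a, a), pair(m(0, a, 0), 0)))  →  pair(pair(pair(0, 0), pair(a, 0)), pair(pair(a, a), pair(0, 0)))   [R4 at 2.2.1]

pair(pair(pair(0, 0), pair(a, 0)), pair(pair(a, a), pair(0, 0)))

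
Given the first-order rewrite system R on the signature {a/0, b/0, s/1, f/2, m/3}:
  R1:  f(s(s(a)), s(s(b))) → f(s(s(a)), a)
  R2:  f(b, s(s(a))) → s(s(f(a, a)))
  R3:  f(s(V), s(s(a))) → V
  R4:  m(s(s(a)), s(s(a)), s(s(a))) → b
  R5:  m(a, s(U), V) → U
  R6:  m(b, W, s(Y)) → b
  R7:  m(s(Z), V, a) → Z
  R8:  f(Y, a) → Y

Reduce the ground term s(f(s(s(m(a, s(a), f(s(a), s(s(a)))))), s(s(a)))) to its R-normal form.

s(s(a))

1. s(f(s(s(m(a, s(a), f(s(a), s(s(a)))))), s(s(a))))  →  s(s(m(a, s(a), f(s(a), s(s(a))))))   [R3 at 1]
2. s(s(m(a, s(a), f(s(a), s(s(a))))))  →  s(s(a))   [R5 at 1.1]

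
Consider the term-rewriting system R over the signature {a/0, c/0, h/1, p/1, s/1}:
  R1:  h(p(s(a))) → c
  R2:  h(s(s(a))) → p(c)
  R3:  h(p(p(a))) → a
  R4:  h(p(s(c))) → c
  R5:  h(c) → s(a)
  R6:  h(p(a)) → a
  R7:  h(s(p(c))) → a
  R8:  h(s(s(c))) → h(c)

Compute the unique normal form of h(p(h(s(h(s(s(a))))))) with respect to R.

1. h(p(h(s(h(s(s(a)))))))  →  h(p(h(s(p(c)))))   [R2 at 1.1.1.1]
2. h(p(h(s(p(c)))))  →  h(p(a))   [R7 at 1.1]
3. h(p(a))  →  a   [R6 at ε]

a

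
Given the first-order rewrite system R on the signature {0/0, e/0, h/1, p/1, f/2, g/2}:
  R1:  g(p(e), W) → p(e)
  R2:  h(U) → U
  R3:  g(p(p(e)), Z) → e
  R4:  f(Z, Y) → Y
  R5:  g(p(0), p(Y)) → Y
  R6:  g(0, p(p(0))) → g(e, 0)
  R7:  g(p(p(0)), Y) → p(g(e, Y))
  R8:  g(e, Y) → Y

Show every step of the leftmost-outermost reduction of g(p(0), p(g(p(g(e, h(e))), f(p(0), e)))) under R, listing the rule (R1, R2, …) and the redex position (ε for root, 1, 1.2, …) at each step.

p(e)

1. g(p(0), p(g(p(g(e, h(e))), f(p(0), e))))  →  g(p(g(e, h(e))), f(p(0), e))   [R5 at ε]
2. g(p(g(e, h(e))), f(p(0), e))  →  g(p(h(e)), f(p(0), e))   [R8 at 1.1]
3. g(p(h(e)), f(p(0), e))  →  g(p(e), f(p(0), e))   [R2 at 1.1]
4. g(p(e), f(p(0), e))  →  p(e)   [R1 at ε]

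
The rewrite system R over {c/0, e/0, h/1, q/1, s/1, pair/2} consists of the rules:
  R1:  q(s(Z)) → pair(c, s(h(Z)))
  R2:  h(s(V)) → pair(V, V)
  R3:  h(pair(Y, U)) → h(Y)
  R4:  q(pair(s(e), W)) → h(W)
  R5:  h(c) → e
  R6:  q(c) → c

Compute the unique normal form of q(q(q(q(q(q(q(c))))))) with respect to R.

1. q(q(q(q(q(q(q(c)))))))  →  q(q(q(q(q(q(c))))))   [R6 at 1.1.1.1.1.1]
2. q(q(q(q(q(q(c))))))  →  q(q(q(q(q(c)))))   [R6 at 1.1.1.1.1]
3. q(q(q(q(q(c)))))  →  q(q(q(q(c))))   [R6 at 1.1.1.1]
4. q(q(q(q(c))))  →  q(q(q(c)))   [R6 at 1.1.1]
5. q(q(q(c)))  →  q(q(c))   [R6 at 1.1]
6. q(q(c))  →  q(c)   [R6 at 1]
7. q(c)  →  c   [R6 at ε]

c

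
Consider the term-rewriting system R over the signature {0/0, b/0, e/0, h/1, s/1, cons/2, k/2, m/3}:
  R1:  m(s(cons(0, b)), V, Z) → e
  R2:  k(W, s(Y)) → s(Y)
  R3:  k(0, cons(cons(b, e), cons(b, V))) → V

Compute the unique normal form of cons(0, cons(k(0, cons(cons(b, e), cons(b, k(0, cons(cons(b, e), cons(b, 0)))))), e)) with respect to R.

1. cons(0, cons(k(0, cons(cons(b, e), cons(b, k(0, cons(cons(b, e), cons(b, 0)))))), e))  →  cons(0, cons(k(0, cons(cons(b, e), cons(b, 0))), e))   [R3 at 2.1]
2. cons(0, cons(k(0, cons(cons(b, e), cons(b, 0))), e))  →  cons(0, cons(0, e))   [R3 at 2.1]

cons(0, cons(0, e))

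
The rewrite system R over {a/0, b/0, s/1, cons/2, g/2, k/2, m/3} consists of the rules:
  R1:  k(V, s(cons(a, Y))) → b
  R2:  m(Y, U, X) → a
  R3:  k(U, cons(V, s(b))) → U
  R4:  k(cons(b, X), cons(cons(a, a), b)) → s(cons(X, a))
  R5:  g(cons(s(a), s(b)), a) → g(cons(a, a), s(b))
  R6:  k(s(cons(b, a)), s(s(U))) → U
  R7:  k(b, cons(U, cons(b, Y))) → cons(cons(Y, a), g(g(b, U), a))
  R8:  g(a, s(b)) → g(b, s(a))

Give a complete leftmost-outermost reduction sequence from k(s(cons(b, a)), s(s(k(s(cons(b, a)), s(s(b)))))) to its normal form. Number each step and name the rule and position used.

1. k(s(cons(b, a)), s(s(k(s(cons(b, a)), s(s(b))))))  →  k(s(cons(b, a)), s(s(b)))   [R6 at ε]
2. k(s(cons(b, a)), s(s(b)))  →  b   [R6 at ε]

b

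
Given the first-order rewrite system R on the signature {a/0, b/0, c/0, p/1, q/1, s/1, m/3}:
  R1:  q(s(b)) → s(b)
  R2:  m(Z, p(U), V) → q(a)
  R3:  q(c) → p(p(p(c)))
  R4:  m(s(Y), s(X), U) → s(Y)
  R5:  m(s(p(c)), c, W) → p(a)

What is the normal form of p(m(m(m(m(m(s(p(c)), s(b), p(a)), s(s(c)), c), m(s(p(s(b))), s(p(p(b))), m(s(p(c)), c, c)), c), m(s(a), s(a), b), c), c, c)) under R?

1. p(m(m(m(m(m(s(p(c)), s(b), p(a)), s(s(c)), c), m(s(p(s(b))), s(p(p(b))), m(s(p(c)), c, c)), c), m(s(a), s(a), b), c), c, c))  →  p(m(m(m(m(s(p(c)), s(s(c)), c), m(s(p(s(b))), s(p(p(b))), m(s(p(c)), c, c)), c), m(s(a), s(a), b), c), c, c))   [R4 at 1.1.1.1.1]
2. p(m(m(m(m(s(p(c)), s(s(c)), c), m(s(p(s(b))), s(p(p(b))), m(s(p(c)), c, c)), c), m(s(a), s(a), b), c), c, c))  →  p(m(m(m(s(p(c)), m(s(p(s(b))), s(p(p(b))), m(s(p(c)), c, c)), c), m(s(a), s(a), b), c), c, c))   [R4 at 1.1.1.1]
3. p(m(m(m(s(p(c)), m(s(p(s(b))), s(p(p(b))), m(s(p(c)), c, c)), c), m(s(a), s(a), b), c), c, c))  →  p(m(m(m(s(p(c)), s(p(s(b))), c), m(s(a), s(a), b), c), c, c))   [R4 at 1.1.1.2]
4. p(m(m(m(s(p(c)), s(p(s(b))), c), m(s(a), s(a), b), c), c, c))  →  p(m(m(s(p(c)), m(s(a), s(a), b), c), c, c))   [R4 at 1.1.1]
5. p(m(m(s(p(c)), m(s(a), s(a), b), c), c, c))  →  p(m(m(s(p(c)), s(a), c), c, c))   [R4 at 1.1.2]
6. p(m(m(s(p(c)), s(a), c), c, c))  →  p(m(s(p(c)), c, c))   [R4 at 1.1]
7. p(m(s(p(c)), c, c))  →  p(p(a))   [R5 at 1]

p(p(a))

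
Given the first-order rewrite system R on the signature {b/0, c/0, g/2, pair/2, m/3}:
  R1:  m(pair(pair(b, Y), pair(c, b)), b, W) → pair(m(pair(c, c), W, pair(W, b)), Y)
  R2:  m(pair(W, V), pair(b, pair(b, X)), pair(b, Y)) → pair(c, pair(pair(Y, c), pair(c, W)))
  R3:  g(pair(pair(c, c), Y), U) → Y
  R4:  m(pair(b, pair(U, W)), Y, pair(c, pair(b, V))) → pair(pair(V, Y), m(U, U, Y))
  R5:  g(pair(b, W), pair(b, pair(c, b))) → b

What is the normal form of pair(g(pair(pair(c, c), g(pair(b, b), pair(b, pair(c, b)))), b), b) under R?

1. pair(g(pair(pair(c, c), g(pair(b, b), pair(b, pair(c, b)))), b), b)  →  pair(g(pair(b, b), pair(b, pair(c, b))), b)   [R3 at 1]
2. pair(g(pair(b, b), pair(b, pair(c, b))), b)  →  pair(b, b)   [R5 at 1]

pair(b, b)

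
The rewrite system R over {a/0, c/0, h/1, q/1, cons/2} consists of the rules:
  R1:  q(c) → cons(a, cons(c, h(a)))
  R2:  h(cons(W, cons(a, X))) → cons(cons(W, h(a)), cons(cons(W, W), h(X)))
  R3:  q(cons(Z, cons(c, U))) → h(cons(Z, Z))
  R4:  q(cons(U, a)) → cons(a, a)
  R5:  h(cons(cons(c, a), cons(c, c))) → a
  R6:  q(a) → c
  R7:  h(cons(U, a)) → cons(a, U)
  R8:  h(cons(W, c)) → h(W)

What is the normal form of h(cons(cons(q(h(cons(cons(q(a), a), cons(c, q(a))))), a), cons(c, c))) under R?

1. h(cons(cons(q(h(cons(cons(q(a), a), cons(c, q(a))))), a), cons(c, c)))  →  h(cons(cons(q(h(cons(cons(c, a), cons(c, q(a))))), a), cons(c, c)))   [R6 at 1.1.1.1.1.1.1]
2. h(cons(cons(q(h(cons(cons(c, a), cons(c, q(a))))), a), cons(c, c)))  →  h(cons(cons(q(h(cons(cons(c, a), cons(c, c)))), a), cons(c, c)))   [R6 at 1.1.1.1.1.2.2]
3. h(cons(cons(q(h(cons(cons(c, a), cons(c, c)))), a), cons(c, c)))  →  h(cons(cons(q(a), a), cons(c, c)))   [R5 at 1.1.1.1]
4. h(cons(cons(q(a), a), cons(c, c)))  →  h(cons(cons(c, a), cons(c, c)))   [R6 at 1.1.1]
5. h(cons(cons(c, a), cons(c, c)))  →  a   [R5 at ε]

a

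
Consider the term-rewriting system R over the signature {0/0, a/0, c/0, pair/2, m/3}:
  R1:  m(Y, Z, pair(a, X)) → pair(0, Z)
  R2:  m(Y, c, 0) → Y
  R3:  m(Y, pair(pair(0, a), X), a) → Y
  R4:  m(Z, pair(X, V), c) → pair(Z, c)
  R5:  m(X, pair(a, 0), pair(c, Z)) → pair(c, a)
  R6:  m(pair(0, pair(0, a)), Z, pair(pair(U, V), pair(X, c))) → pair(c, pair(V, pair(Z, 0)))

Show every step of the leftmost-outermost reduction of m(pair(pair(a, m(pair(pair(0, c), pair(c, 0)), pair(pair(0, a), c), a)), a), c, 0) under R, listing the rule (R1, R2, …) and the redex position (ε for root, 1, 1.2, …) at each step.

pair(pair(a, pair(pair(0, c), pair(c, 0))), a)

1. m(pair(pair(a, m(pair(pair(0, c), pair(c, 0)), pair(pair(0, a), c), a)), a), c, 0)  →  pair(pair(a, m(pair(pair(0, c), pair(c, 0)), pair(pair(0, a), c), a)), a)   [R2 at ε]
2. pair(pair(a, m(pair(pair(0, c), pair(c, 0)), pair(pair(0, a), c), a)), a)  →  pair(pair(a, pair(pair(0, c), pair(c, 0))), a)   [R3 at 1.2]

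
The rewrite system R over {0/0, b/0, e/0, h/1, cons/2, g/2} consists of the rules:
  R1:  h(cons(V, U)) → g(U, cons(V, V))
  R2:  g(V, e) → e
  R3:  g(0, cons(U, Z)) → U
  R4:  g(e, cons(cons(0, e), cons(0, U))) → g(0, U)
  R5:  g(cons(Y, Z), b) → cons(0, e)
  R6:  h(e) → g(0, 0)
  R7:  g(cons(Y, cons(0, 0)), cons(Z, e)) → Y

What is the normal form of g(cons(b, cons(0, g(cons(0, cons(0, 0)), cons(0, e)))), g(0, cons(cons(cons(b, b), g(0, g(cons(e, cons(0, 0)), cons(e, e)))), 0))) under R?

b

1. g(cons(b, cons(0, g(cons(0, cons(0, 0)), cons(0, e)))), g(0, cons(cons(cons(b, b), g(0, g(cons(e, cons(0, 0)), cons(e, e)))), 0)))  →  g(cons(b, cons(0, 0)), g(0, cons(cons(cons(b, b), g(0, g(cons(e, cons(0, 0)), cons(e, e)))), 0)))   [R7 at 1.2.2]
2. g(cons(b, cons(0, 0)), g(0, cons(cons(cons(b, b), g(0, g(cons(e, cons(0, 0)), cons(e, e)))), 0)))  →  g(cons(b, cons(0, 0)), cons(cons(b, b), g(0, g(cons(e, cons(0, 0)), cons(e, e)))))   [R3 at 2]
3. g(cons(b, cons(0, 0)), cons(cons(b, b), g(0, g(cons(e, cons(0, 0)), cons(e, e)))))  →  g(cons(b, cons(0, 0)), cons(cons(b, b), g(0, e)))   [R7 at 2.2.2]
4. g(cons(b, cons(0, 0)), cons(cons(b, b), g(0, e)))  →  g(cons(b, cons(0, 0)), cons(cons(b, b), e))   [R2 at 2.2]
5. g(cons(b, cons(0, 0)), cons(cons(b, b), e))  →  b   [R7 at ε]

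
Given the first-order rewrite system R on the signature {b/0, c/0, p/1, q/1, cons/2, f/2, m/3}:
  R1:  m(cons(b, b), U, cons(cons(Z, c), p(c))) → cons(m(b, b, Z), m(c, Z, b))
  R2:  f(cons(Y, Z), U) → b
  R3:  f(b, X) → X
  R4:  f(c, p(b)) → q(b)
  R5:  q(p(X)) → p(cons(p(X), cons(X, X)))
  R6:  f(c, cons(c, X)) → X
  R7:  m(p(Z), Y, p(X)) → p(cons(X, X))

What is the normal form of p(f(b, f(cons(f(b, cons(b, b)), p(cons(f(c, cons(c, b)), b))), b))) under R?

1. p(f(b, f(cons(f(b, cons(b, b)), p(cons(f(c, cons(c, b)), b))), b)))  →  p(f(cons(f(b, cons(b, b)), p(cons(f(c, cons(c, b)), b))), b))   [R3 at 1]
2. p(f(cons(f(b, cons(b, b)), p(cons(f(c, cons(c, b)), b))), b))  →  p(b)   [R2 at 1]

p(b)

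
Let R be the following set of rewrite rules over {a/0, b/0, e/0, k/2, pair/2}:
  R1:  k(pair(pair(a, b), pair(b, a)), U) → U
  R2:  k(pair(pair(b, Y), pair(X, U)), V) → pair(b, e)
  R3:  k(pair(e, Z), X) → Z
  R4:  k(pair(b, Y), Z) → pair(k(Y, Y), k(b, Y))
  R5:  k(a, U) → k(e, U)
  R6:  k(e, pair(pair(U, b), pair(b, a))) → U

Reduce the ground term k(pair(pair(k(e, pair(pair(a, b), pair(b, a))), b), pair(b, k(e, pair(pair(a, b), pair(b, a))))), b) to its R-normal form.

b

1. k(pair(pair(k(e, pair(pair(a, b), pair(b, a))), b), pair(b, k(e, pair(pair(a, b), pair(b, a))))), b)  →  k(pair(pair(a, b), pair(b, k(e, pair(pair(a, b), pair(b, a))))), b)   [R6 at 1.1.1]
2. k(pair(pair(a, b), pair(b, k(e, pair(pair(a, b), pair(b, a))))), b)  →  k(pair(pair(a, b), pair(b, a)), b)   [R6 at 1.2.2]
3. k(pair(pair(a, b), pair(b, a)), b)  →  b   [R1 at ε]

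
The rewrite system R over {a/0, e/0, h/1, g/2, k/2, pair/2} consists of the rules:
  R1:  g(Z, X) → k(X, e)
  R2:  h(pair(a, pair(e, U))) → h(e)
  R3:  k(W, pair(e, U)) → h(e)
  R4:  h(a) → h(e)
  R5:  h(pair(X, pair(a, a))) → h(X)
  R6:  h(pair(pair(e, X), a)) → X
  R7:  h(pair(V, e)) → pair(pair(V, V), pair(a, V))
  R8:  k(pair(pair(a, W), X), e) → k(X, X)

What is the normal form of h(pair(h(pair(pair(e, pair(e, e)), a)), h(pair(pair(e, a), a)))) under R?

e

1. h(pair(h(pair(pair(e, pair(e, e)), a)), h(pair(pair(e, a), a))))  →  h(pair(pair(e, e), h(pair(pair(e, a), a))))   [R6 at 1.1]
2. h(pair(pair(e, e), h(pair(pair(e, a), a))))  →  h(pair(pair(e, e), a))   [R6 at 1.2]
3. h(pair(pair(e, e), a))  →  e   [R6 at ε]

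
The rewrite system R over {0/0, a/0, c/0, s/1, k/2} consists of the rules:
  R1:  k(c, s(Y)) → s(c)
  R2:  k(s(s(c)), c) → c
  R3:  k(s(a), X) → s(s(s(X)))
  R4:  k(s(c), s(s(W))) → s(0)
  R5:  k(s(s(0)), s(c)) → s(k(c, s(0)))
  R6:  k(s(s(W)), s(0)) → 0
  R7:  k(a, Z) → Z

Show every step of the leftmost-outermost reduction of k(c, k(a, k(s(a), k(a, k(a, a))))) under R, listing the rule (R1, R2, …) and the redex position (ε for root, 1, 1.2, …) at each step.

s(c)

1. k(c, k(a, k(s(a), k(a, k(a, a)))))  →  k(c, k(s(a), k(a, k(a, a))))   [R7 at 2]
2. k(c, k(s(a), k(a, k(a, a))))  →  k(c, s(s(s(k(a, k(a, a))))))   [R3 at 2]
3. k(c, s(s(s(k(a, k(a, a))))))  →  s(c)   [R1 at ε]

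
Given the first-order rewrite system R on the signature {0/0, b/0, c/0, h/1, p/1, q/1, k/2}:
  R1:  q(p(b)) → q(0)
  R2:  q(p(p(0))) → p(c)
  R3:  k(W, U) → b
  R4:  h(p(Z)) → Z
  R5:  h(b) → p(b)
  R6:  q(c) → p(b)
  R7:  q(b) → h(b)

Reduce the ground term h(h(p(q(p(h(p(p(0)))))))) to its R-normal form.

1. h(h(p(q(p(h(p(p(0))))))))  →  h(q(p(h(p(p(0))))))   [R4 at 1]
2. h(q(p(h(p(p(0))))))  →  h(q(p(p(0))))   [R4 at 1.1.1]
3. h(q(p(p(0))))  →  h(p(c))   [R2 at 1]
4. h(p(c))  →  c   [R4 at ε]

c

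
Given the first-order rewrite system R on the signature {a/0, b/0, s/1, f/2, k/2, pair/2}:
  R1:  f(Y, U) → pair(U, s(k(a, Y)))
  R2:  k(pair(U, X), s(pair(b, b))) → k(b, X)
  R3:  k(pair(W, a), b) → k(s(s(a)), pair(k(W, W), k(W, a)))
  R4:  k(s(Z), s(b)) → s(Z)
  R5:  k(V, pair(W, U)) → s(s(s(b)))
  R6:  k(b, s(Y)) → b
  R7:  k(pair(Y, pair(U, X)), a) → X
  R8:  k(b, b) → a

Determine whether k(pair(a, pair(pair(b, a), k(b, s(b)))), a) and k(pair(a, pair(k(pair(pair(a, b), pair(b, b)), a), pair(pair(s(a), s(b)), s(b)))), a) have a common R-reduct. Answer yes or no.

no — NF(t₁) = b, NF(t₂) = pair(pair(s(a), s(b)), s(b))

Reduce t₁ = k(pair(a, pair(pair(b, a), k(b, s(b)))), a):
1. k(pair(a, pair(pair(b, a), k(b, s(b)))), a)  →  k(b, s(b))   [R7 at ε]
2. k(b, s(b))  →  b   [R6 at ε]

Reduce t₂ = k(pair(a, pair(k(pair(pair(a, b), pair(b, b)), a), pair(pair(s(a), s(b)), s(b)))), a):
1. k(pair(a, pair(k(pair(pair(a, b), pair(b, b)), a), pair(pair(s(a), s(b)), s(b)))), a)  →  pair(pair(s(a), s(b)), s(b))   [R7 at ε]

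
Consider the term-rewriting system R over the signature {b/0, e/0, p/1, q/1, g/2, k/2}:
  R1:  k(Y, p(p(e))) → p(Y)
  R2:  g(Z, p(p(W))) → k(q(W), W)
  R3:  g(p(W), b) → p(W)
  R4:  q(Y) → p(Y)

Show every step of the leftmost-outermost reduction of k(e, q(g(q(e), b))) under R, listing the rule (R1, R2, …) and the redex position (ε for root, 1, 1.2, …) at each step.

p(e)

1. k(e, q(g(q(e), b)))  →  k(e, p(g(q(e), b)))   [R4 at 2]
2. k(e, p(g(q(e), b)))  →  k(e, p(g(p(e), b)))   [R4 at 2.1.1]
3. k(e, p(g(p(e), b)))  →  k(e, p(p(e)))   [R3 at 2.1]
4. k(e, p(p(e)))  →  p(e)   [R1 at ε]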